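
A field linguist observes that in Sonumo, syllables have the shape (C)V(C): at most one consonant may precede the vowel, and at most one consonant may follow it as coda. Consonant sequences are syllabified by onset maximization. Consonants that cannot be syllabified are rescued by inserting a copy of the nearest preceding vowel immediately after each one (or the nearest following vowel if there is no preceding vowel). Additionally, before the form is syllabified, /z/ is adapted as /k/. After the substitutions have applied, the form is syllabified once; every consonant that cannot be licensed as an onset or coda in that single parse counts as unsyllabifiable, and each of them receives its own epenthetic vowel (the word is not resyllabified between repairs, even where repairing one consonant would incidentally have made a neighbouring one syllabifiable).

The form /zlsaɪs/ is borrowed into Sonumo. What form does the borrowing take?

kalasaɪs

Substitution: /z/ → /k/, giving /klsaɪs/.
The consonants /k/, /l/ cannot be parsed into a legal (C)V(C) syllable (at most one coda consonant is licensed; onsets are limited to one consonant).
Each unlicensed consonant becomes the onset of a new syllable: /k/ → /ka/, /l/ → /la/.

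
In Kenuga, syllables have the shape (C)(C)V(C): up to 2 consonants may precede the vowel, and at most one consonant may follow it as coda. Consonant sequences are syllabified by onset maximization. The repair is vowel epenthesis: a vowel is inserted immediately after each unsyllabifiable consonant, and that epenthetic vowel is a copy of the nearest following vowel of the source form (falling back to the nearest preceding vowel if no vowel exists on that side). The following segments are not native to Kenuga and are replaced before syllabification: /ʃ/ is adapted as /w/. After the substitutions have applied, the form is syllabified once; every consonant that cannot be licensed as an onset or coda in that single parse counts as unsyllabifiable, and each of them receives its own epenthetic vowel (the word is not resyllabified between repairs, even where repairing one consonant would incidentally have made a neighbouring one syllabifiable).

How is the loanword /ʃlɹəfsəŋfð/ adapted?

Substitution: /ʃ/ → /w/, giving /wlɹəfsəŋfð/.
Syllabifying with onset maximization leaves /w/, /f/, /ð/ stranded (at most one coda consonant is licensed; onsets may contain at most 2 consonants).
Each unlicensed consonant becomes the onset of a new syllable: /w/ → /wə/, /f/ → /fə/, /ð/ → /ðə/.

wəlɹəfsəŋfəðə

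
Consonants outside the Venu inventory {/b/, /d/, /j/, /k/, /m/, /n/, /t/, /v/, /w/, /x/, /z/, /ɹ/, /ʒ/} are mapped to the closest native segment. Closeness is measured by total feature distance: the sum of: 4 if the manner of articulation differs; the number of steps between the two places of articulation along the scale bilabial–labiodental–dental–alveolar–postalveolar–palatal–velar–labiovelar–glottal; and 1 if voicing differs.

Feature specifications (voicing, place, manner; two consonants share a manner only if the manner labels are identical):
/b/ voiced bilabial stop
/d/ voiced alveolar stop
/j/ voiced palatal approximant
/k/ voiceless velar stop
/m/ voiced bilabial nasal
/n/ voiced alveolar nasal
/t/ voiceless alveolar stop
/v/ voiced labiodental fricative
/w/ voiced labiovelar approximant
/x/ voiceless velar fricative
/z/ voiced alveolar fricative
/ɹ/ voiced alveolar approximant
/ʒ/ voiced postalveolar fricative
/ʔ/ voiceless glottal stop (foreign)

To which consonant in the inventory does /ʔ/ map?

/k/ is closest: same manner (stop), place distance 2 (glottal→velar), same voicing; total 2. Next closest is /t/ at distance 5.

k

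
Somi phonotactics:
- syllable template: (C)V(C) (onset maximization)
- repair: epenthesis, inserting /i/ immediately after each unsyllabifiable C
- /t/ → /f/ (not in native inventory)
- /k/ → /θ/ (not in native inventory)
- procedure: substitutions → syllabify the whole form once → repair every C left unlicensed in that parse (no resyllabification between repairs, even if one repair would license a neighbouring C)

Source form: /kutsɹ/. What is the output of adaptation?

θufsiɹi

Substitution: /k/ → /θ/, /t/ → /f/, giving /θufsɹ/.
Under (C)V(C), the unsyllabifiable consonants are /s/, /ɹ/ (at most one coda consonant is licensed; onsets are limited to one consonant).
Each unlicensed consonant becomes the onset of a new syllable: /s/ → /si/, /ɹ/ → /ɹi/.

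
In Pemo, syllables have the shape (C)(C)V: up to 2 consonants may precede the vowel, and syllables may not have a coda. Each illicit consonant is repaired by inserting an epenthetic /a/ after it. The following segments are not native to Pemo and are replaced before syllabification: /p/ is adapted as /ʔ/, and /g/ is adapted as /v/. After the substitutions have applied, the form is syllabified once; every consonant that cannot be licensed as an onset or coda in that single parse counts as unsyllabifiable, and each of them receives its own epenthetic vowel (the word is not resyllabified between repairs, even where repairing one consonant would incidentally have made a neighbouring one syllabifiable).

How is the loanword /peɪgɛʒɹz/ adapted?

Substitution: /p/ → /ʔ/, /g/ → /v/, giving /ʔeɪvɛʒɹz/.
The consonants /ʒ/, /ɹ/, /z/ cannot be parsed into a legal (C)(C)V syllable (no codas are permitted; onsets may contain at most 2 consonants).
Epenthesis after each stranded consonant: /ʒ/ → /ʒa/, /ɹ/ → /ɹa/, /z/ → /za/.

ʔeɪvɛʒaɹaza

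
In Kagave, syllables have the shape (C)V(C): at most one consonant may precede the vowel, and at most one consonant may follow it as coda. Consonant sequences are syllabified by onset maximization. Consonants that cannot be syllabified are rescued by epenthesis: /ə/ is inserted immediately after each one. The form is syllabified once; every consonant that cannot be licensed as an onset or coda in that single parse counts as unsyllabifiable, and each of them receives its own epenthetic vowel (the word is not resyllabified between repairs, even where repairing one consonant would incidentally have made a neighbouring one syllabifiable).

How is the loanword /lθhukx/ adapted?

ləθəhukxə

Under (C)V(C), the unsyllabifiable consonants are /l/, /θ/, /x/ (at most one coda consonant is licensed; onsets are limited to one consonant).
Each unlicensed consonant becomes the onset of a new syllable: /l/ → /lə/, /θ/ → /θə/, /x/ → /xə/.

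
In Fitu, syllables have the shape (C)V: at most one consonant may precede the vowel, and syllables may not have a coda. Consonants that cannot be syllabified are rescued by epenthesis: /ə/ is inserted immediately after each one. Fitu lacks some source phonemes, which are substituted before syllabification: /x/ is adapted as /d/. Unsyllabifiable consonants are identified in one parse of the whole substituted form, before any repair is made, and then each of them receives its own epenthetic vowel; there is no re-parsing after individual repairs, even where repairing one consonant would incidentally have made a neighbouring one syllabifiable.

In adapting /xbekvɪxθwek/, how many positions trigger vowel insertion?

After substitution the input is /dbekvɪdθwek/.
The unsyllabifiable consonants are /d/, /k/, /d/, /θ/, /k/; each receives one epenthetic vowel.

5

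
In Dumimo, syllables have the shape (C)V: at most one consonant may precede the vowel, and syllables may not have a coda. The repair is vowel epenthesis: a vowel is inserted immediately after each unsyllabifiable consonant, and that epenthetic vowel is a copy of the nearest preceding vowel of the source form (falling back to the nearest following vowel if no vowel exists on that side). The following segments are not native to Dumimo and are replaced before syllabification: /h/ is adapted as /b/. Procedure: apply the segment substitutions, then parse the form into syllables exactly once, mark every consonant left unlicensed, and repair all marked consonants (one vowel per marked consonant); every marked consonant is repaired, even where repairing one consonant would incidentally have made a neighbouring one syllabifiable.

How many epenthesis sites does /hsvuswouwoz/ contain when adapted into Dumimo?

4

After substitution the input is /bsvuswouwoz/.
The unsyllabifiable consonants are /b/, /s/, /s/, /z/; each receives one epenthetic vowel.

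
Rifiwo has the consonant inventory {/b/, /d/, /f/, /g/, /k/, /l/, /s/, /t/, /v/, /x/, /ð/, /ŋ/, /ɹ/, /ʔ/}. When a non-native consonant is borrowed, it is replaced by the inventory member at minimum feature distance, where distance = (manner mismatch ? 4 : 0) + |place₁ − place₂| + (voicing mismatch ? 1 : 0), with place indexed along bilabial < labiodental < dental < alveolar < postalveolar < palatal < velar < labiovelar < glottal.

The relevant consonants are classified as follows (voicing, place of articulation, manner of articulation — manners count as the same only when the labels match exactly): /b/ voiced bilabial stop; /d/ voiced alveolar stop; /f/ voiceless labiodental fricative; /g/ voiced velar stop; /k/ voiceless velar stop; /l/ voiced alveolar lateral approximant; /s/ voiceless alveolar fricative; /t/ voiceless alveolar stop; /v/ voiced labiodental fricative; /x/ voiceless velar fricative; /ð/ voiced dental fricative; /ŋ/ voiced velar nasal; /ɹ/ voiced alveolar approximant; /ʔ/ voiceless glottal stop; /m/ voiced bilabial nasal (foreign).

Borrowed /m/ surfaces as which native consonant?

b

/b/ is closest: manner differs (nasal→stop, +4), place distance 0 (bilabial→bilabial), same voicing; total 4. Next closest is /v/ at distance 5.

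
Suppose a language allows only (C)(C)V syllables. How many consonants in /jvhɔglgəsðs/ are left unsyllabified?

Syllabifying with onset maximization leaves /j/, /g/, /s/, /ð/, /s/ stranded (no codas are permitted; onsets may contain at most 2 consonants).

5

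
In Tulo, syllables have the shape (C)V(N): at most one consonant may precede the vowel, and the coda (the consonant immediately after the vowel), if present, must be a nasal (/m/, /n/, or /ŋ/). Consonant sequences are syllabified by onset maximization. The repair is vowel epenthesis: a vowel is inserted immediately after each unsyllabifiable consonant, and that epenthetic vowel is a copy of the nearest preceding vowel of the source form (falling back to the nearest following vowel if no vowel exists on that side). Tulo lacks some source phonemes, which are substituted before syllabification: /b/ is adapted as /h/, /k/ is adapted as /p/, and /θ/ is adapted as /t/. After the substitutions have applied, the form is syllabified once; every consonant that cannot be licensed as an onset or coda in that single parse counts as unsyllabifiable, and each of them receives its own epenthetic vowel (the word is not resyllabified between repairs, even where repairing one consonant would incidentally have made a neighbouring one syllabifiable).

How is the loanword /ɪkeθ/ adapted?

Substitution: /k/ → /p/, /θ/ → /t/, giving /ɪpet/.
Under (C)V(N), the unsyllabifiable consonants are /t/ (only a nasal (/m/, /n/, or /ŋ/) is licensed in coda position; onsets are limited to one consonant).
Inserting the epenthetic vowel yields /t/ → /te/.

ɪpete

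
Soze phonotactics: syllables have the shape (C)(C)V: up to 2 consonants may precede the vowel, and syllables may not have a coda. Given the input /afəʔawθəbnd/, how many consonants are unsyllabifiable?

Under (C)(C)V, the unsyllabifiable consonants are /b/, /n/, /d/ (no codas are permitted; onsets may contain at most 2 consonants).

3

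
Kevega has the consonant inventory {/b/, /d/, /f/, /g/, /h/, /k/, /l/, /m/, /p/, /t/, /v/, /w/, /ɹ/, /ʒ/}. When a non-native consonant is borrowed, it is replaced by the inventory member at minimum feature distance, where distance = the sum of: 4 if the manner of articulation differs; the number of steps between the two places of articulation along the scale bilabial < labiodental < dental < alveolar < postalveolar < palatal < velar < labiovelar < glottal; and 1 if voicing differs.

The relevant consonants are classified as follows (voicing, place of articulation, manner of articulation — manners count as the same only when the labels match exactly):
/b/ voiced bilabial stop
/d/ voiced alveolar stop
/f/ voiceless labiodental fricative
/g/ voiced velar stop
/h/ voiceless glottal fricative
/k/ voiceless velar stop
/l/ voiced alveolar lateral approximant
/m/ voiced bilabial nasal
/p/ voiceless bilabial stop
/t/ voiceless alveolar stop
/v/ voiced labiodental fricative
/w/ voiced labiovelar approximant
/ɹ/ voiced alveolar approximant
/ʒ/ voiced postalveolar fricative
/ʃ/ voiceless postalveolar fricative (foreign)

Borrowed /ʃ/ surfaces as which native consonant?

ʒ

/ʒ/ is closest: same manner (fricative), place distance 0 (postalveolar→postalveolar), voicing differs (+1); total 1. Next closest is /f/ at distance 3.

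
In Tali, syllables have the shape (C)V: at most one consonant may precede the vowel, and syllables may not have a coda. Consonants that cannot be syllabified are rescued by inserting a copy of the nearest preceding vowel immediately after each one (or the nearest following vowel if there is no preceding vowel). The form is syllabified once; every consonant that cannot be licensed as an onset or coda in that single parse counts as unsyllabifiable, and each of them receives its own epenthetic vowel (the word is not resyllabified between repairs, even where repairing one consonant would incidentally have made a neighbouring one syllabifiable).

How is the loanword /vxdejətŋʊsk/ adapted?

vexedejətəŋʊsʊkʊ

The consonants /v/, /x/, /t/, /s/, /k/ cannot be parsed into a legal (C)V syllable (no codas are permitted; onsets are limited to one consonant).
Epenthesis after each stranded consonant: /v/ → /ve/, /x/ → /xe/, /t/ → /tə/, /s/ → /sʊ/, /k/ → /kʊ/.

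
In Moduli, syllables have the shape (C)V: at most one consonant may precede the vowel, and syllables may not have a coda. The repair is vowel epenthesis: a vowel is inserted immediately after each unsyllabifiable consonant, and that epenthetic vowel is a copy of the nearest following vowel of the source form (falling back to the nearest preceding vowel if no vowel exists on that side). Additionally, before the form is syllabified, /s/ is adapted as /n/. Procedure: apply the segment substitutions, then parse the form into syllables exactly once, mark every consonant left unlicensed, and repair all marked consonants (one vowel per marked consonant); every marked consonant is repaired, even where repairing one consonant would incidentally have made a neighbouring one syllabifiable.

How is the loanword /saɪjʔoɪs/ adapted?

Substitution: /s/ → /n/, giving /naɪjʔoɪn/.
Syllabifying with onset maximization leaves /j/, /n/ stranded (no codas are permitted; onsets are limited to one consonant).
Inserting the epenthetic vowel yields /j/ → /jo/, /n/ → /nɪ/.

naɪjoʔoɪnɪ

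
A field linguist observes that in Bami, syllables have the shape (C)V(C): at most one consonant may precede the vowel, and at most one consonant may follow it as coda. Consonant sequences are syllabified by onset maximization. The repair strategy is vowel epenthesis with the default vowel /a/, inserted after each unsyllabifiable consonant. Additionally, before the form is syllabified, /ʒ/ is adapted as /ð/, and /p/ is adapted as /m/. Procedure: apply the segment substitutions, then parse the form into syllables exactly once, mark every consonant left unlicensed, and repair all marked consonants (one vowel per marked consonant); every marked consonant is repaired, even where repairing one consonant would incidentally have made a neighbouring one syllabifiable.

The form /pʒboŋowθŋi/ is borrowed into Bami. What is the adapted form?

maðaboŋowθaŋi

Substitution: /p/ → /m/, /ʒ/ → /ð/, giving /mðboŋowθŋi/.
Under (C)V(C), the unsyllabifiable consonants are /m/, /ð/, /θ/ (at most one coda consonant is licensed; onsets are limited to one consonant).
Epenthesis after each stranded consonant: /m/ → /ma/, /ð/ → /ða/, /θ/ → /θa/.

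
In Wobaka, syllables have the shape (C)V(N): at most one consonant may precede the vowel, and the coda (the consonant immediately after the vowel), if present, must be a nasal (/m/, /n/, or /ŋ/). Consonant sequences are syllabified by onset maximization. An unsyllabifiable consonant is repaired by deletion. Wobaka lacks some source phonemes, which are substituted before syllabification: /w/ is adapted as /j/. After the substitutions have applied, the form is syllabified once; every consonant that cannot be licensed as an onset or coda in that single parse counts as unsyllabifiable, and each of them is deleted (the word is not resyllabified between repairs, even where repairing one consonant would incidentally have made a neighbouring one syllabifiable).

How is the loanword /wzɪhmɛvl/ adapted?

Substitution: /w/ → /j/, giving /jzɪhmɛvl/.
Syllabifying with onset maximization leaves /j/, /h/, /v/, /l/ stranded (only a nasal (/m/, /n/, or /ŋ/) is licensed in coda position; onsets are limited to one consonant).
Deletion applies to /j/, /h/, /v/, /l/.

zɪmɛ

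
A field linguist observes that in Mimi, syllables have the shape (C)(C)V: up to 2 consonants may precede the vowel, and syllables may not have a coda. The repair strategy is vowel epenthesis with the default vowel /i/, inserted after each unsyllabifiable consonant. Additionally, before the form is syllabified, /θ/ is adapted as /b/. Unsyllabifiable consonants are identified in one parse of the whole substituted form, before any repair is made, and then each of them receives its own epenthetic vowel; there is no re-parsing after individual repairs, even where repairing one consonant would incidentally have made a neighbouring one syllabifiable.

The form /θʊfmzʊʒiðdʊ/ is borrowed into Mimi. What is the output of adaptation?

Substitution: /θ/ → /b/, giving /bʊfmzʊʒiðdʊ/.
The consonants /f/ cannot be parsed into a legal (C)(C)V syllable (no codas are permitted; onsets may contain at most 2 consonants).
Epenthesis after each stranded consonant: /f/ → /fi/.

bʊfimzʊʒiðdʊ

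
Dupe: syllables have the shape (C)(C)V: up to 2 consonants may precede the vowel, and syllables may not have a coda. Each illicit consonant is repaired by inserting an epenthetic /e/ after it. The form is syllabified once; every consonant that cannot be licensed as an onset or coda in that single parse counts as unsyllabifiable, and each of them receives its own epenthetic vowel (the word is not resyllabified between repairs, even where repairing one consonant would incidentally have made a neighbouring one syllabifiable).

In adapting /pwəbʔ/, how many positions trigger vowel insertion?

The unsyllabifiable consonants are /b/, /ʔ/; each receives one epenthetic vowel.

2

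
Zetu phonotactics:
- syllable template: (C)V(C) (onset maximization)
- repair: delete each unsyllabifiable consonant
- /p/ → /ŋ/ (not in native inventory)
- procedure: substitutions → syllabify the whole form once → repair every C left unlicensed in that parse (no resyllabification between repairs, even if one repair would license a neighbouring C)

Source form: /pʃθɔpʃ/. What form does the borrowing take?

Substitution: /p/ → /ŋ/, giving /ŋʃθɔŋʃ/.
The consonants /ŋ/, /ʃ/, /ʃ/ cannot be parsed into a legal (C)V(C) syllable (at most one coda consonant is licensed; onsets are limited to one consonant).
Each unlicensed consonant is deleted: /ŋ/, /ʃ/, /ʃ/.

θɔŋ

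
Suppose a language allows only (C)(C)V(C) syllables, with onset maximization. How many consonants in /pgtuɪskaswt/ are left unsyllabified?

3

The consonants /p/, /w/, /t/ cannot be parsed into a legal (C)(C)V(C) syllable (at most one coda consonant is licensed; onsets may contain at most 2 consonants).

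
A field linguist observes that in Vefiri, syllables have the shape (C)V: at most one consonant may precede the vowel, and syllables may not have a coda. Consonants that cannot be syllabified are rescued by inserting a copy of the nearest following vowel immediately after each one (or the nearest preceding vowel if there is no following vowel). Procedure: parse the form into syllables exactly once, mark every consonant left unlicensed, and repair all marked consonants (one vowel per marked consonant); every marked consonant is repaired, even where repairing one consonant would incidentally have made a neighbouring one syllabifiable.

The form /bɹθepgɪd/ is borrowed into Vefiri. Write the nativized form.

Under (C)V, the unsyllabifiable consonants are /b/, /ɹ/, /p/, /d/ (no codas are permitted; onsets are limited to one consonant).
Epenthesis after each stranded consonant: /b/ → /be/, /ɹ/ → /ɹe/, /p/ → /pɪ/, /d/ → /dɪ/.

beɹeθepɪgɪdɪ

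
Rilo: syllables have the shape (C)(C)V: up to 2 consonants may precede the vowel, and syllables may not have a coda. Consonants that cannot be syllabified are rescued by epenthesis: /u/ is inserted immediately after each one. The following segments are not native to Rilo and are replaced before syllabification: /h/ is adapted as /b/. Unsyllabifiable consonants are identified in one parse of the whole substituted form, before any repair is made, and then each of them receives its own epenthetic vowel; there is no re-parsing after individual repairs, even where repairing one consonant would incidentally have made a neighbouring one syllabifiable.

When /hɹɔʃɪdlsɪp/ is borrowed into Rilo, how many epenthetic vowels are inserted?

After substitution the input is /bɹɔʃɪdlsɪp/.
The unsyllabifiable consonants are /d/, /p/; each receives one epenthetic vowel.

2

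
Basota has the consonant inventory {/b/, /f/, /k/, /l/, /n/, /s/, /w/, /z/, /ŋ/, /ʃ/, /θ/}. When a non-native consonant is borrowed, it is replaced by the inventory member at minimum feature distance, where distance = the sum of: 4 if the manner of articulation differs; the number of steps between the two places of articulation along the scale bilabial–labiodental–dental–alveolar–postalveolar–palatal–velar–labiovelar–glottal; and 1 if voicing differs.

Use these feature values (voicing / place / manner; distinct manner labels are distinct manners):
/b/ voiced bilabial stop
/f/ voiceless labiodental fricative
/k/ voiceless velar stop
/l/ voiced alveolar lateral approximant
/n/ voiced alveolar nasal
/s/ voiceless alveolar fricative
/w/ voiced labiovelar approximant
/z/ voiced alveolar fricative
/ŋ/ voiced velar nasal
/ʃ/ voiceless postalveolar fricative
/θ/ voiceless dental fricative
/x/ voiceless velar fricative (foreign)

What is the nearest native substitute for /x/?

/ʃ/ is closest: same manner (fricative), place distance 2 (velar→postalveolar), same voicing; total 2. Next closest is /s/ at distance 3.

ʃ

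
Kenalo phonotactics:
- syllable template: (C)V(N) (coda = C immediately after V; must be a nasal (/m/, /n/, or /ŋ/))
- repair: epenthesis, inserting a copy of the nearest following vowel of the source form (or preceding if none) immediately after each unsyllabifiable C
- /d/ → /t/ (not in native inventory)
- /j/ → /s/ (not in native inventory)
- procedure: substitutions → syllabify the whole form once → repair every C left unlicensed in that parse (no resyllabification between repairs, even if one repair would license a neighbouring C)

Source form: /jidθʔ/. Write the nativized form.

Substitution: /j/ → /s/, /d/ → /t/, giving /sitθʔ/.
Syllabifying with onset maximization leaves /t/, /θ/, /ʔ/ stranded (only a nasal (/m/, /n/, or /ŋ/) is licensed in coda position; onsets are limited to one consonant).
Inserting the epenthetic vowel yields /t/ → /ti/, /θ/ → /θi/, /ʔ/ → /ʔi/.

sitiθiʔi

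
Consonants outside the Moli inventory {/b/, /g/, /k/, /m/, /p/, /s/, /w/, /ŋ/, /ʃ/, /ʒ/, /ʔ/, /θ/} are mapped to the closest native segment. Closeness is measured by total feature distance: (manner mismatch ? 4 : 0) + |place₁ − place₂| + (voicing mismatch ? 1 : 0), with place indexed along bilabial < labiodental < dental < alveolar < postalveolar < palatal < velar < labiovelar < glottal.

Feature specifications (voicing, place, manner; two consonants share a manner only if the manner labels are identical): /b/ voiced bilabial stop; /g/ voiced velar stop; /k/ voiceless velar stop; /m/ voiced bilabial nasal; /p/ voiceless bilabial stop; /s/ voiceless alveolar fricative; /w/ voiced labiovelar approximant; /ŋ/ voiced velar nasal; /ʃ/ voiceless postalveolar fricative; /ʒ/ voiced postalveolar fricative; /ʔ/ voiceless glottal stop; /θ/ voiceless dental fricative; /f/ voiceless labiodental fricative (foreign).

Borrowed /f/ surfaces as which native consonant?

θ

/θ/ is closest: same manner (fricative), place distance 1 (labiodental→dental), same voicing; total 1. Next closest is /s/ at distance 2.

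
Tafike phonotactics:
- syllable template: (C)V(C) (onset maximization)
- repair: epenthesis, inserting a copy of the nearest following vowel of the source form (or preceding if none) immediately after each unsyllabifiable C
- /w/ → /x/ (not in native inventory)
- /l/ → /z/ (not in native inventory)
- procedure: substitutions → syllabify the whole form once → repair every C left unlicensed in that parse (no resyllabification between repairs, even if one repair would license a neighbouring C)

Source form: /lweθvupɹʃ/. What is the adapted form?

Substitution: /l/ → /z/, /w/ → /x/, giving /zxeθvupɹʃ/.
The consonants /z/, /ɹ/, /ʃ/ cannot be parsed into a legal (C)V(C) syllable (at most one coda consonant is licensed; onsets are limited to one consonant).
Each unlicensed consonant becomes the onset of a new syllable: /z/ → /ze/, /ɹ/ → /ɹu/, /ʃ/ → /ʃu/.

zexeθvupɹuʃu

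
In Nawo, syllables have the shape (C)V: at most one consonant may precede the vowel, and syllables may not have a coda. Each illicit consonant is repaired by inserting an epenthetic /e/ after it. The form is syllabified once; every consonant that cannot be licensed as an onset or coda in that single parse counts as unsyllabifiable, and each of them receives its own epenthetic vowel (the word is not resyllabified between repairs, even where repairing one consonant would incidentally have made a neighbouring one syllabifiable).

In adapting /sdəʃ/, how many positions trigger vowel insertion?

The unsyllabifiable consonants are /s/, /ʃ/; each receives one epenthetic vowel.

2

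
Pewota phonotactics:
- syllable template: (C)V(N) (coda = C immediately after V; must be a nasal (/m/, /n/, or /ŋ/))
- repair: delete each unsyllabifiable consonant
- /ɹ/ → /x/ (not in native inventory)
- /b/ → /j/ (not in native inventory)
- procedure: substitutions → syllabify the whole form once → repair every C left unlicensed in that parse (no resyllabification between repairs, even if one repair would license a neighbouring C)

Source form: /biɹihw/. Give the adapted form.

Substitution: /b/ → /j/, /ɹ/ → /x/, giving /jixihw/.
Syllabifying with onset maximization leaves /h/, /w/ stranded (only a nasal (/m/, /n/, or /ŋ/) is licensed in coda position; onsets are limited to one consonant).
Deleting the stranded consonants removes /h/, /w/.

jixi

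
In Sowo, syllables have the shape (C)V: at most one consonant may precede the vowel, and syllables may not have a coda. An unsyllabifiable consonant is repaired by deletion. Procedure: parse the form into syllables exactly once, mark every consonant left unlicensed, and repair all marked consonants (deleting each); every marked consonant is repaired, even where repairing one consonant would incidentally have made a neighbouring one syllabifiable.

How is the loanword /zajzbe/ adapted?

zabe

Syllabifying with onset maximization leaves /j/, /z/ stranded (no codas are permitted; onsets are limited to one consonant).
Deletion applies to /j/, /z/.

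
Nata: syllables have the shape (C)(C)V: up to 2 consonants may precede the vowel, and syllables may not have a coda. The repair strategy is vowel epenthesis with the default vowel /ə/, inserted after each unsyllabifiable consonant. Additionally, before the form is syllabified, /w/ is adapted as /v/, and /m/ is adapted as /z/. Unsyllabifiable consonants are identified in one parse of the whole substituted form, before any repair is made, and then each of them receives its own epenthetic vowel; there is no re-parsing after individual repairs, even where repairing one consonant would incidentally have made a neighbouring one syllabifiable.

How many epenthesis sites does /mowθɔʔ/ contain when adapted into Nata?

After substitution the input is /zovθɔʔ/.
The unsyllabifiable consonants are /ʔ/; each receives one epenthetic vowel.

1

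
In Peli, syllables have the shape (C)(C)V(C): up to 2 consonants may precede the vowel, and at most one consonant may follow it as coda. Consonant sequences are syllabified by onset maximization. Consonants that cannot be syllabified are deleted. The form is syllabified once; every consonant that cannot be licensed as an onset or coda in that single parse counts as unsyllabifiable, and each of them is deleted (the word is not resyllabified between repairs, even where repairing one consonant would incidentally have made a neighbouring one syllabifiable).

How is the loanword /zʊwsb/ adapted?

The consonants /s/, /b/ cannot be parsed into a legal (C)(C)V(C) syllable (at most one coda consonant is licensed; onsets may contain at most 2 consonants).
Each unlicensed consonant is deleted: /s/, /b/.

zʊw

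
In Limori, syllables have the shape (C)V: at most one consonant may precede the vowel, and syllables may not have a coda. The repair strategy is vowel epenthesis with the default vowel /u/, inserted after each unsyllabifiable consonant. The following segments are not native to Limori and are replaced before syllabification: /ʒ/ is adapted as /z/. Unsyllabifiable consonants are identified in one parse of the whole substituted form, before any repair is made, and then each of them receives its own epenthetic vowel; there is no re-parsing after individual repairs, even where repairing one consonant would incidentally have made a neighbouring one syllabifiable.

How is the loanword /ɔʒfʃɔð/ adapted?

Substitution: /ʒ/ → /z/, giving /ɔzfʃɔð/.
The consonants /z/, /f/, /ð/ cannot be parsed into a legal (C)V syllable (no codas are permitted; onsets are limited to one consonant).
Epenthesis after each stranded consonant: /z/ → /zu/, /f/ → /fu/, /ð/ → /ðu/.

ɔzufuʃɔðu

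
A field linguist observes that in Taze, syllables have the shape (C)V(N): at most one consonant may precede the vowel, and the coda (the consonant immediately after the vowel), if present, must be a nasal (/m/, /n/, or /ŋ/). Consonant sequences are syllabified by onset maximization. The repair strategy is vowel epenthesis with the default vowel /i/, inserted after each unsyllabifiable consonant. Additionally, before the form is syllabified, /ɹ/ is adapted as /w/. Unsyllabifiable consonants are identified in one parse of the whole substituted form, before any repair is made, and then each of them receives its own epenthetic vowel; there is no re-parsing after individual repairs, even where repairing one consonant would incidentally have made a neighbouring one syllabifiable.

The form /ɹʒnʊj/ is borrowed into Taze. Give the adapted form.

Substitution: /ɹ/ → /w/, giving /wʒnʊj/.
Under (C)V(N), the unsyllabifiable consonants are /w/, /ʒ/, /j/ (only a nasal (/m/, /n/, or /ŋ/) is licensed in coda position; onsets are limited to one consonant).
Epenthesis after each stranded consonant: /w/ → /wi/, /ʒ/ → /ʒi/, /j/ → /ji/.

wiʒinʊji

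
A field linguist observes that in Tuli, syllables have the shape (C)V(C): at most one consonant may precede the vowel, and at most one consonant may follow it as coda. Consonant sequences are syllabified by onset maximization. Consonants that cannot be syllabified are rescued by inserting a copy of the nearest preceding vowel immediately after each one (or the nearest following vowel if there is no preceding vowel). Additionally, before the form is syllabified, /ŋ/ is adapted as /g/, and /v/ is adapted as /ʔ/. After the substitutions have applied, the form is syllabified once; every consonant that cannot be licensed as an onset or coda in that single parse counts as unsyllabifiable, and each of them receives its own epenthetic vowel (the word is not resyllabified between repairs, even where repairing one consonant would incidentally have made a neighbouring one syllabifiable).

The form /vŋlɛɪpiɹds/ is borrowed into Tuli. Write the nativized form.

ʔɛgɛlɛɪpiɹdisi

Substitution: /v/ → /ʔ/, /ŋ/ → /g/, giving /ʔglɛɪpiɹds/.
The consonants /ʔ/, /g/, /d/, /s/ cannot be parsed into a legal (C)V(C) syllable (at most one coda consonant is licensed; onsets are limited to one consonant).
Epenthesis after each stranded consonant: /ʔ/ → /ʔɛ/, /g/ → /gɛ/, /d/ → /di/, /s/ → /si/.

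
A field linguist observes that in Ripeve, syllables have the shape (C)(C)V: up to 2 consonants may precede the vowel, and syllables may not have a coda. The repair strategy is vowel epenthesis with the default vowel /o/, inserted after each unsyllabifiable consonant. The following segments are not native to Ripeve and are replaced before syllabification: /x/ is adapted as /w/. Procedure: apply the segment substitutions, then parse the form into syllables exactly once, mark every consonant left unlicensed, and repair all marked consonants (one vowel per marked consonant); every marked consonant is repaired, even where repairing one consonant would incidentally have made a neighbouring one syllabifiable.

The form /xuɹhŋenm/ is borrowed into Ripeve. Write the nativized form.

Substitution: /x/ → /w/, giving /wuɹhŋenm/.
Syllabifying with onset maximization leaves /ɹ/, /n/, /m/ stranded (no codas are permitted; onsets may contain at most 2 consonants).
Epenthesis after each stranded consonant: /ɹ/ → /ɹo/, /n/ → /no/, /m/ → /mo/.

wuɹohŋenomo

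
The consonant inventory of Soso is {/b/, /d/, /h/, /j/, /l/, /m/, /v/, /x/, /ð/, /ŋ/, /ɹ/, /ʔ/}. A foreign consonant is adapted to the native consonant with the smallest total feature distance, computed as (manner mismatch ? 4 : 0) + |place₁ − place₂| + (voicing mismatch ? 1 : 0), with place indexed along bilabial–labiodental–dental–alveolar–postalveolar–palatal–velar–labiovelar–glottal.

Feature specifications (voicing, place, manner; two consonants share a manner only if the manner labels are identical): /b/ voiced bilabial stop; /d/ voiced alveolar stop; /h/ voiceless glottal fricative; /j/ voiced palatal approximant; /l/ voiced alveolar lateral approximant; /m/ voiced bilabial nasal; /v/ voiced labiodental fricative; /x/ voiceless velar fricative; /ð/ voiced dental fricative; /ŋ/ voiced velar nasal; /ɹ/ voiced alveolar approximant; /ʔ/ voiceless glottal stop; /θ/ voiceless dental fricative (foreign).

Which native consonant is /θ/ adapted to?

/ð/ is closest: same manner (fricative), place distance 0 (dental→dental), voicing differs (+1); total 1. Next closest is /v/ at distance 2.

ð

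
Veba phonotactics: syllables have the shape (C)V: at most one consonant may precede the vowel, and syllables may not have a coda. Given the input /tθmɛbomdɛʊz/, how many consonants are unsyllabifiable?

The consonants /t/, /θ/, /m/, /z/ cannot be parsed into a legal (C)V syllable (no codas are permitted; onsets are limited to one consonant).

4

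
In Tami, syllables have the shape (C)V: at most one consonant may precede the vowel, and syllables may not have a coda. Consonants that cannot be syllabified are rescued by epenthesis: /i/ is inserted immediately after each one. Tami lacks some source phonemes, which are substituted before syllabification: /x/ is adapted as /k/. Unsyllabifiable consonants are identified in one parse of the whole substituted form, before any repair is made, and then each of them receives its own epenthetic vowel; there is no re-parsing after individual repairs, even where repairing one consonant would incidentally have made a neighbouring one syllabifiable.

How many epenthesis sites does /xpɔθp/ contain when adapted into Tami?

3

After substitution the input is /kpɔθp/.
The unsyllabifiable consonants are /k/, /θ/, /p/; each receives one epenthetic vowel.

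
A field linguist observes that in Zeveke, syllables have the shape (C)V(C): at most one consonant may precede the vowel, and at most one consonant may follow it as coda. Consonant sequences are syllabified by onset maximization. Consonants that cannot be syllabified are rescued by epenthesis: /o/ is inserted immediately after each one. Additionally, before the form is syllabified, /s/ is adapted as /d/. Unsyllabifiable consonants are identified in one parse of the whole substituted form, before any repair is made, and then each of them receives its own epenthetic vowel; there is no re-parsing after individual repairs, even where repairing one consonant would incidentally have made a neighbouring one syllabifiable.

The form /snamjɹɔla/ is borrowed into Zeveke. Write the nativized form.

Substitution: /s/ → /d/, giving /dnamjɹɔla/.
Syllabifying with onset maximization leaves /d/, /j/ stranded (at most one coda consonant is licensed; onsets are limited to one consonant).
Each unlicensed consonant becomes the onset of a new syllable: /d/ → /do/, /j/ → /jo/.

donamjoɹɔla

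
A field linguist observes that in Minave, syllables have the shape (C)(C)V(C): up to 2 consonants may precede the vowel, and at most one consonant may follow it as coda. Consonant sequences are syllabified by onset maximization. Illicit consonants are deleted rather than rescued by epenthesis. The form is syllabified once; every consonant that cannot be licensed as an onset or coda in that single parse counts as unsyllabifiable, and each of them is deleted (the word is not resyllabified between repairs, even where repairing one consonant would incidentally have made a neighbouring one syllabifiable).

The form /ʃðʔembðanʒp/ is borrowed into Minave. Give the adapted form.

ðʔembðan

Under (C)(C)V(C), the unsyllabifiable consonants are /ʃ/, /ʒ/, /p/ (at most one coda consonant is licensed; onsets may contain at most 2 consonants).
Deletion applies to /ʃ/, /ʒ/, /p/.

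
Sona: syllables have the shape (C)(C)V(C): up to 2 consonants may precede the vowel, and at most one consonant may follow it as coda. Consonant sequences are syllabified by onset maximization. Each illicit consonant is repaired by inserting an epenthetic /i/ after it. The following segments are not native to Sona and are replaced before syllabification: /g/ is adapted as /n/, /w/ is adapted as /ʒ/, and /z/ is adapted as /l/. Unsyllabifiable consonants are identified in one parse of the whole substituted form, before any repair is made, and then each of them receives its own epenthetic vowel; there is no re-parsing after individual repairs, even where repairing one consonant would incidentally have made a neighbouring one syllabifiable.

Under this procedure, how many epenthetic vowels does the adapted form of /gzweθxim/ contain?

1

After substitution the input is /nlʒeθxim/.
The unsyllabifiable consonants are /n/; each receives one epenthetic vowel.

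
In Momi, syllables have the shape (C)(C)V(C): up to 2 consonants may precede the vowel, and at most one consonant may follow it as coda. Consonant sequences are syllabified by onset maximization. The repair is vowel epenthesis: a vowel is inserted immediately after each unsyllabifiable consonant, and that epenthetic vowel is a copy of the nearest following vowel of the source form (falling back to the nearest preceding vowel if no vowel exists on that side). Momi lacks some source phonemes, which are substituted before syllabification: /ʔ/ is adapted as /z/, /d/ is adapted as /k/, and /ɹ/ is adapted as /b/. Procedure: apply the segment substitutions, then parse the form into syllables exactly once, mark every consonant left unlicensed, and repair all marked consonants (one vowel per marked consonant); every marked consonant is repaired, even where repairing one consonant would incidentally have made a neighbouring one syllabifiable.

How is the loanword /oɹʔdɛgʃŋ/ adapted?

Substitution: /ɹ/ → /b/, /ʔ/ → /z/, /d/ → /k/, giving /obzkɛgʃŋ/.
The consonants /ʃ/, /ŋ/ cannot be parsed into a legal (C)(C)V(C) syllable (at most one coda consonant is licensed; onsets may contain at most 2 consonants).
Epenthesis after each stranded consonant: /ʃ/ → /ʃɛ/, /ŋ/ → /ŋɛ/.

obzkɛgʃɛŋɛ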